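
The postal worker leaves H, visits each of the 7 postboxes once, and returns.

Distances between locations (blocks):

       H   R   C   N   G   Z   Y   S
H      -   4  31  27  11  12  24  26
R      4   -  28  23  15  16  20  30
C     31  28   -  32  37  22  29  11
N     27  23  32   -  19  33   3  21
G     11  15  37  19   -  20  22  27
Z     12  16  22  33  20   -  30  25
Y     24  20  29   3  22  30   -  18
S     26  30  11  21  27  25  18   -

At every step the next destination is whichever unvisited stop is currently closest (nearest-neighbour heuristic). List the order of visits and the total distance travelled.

Nearest-neighbour total = 104 blocks; route H → R → G → N → Y → S → C → Z → H.

H → [R:4 / G:11 / Z:12 / Y:24 / S:26 / N:27 / C:31] → R (4)
R → [G:15 / Z:16 / Y:20 / N:23 / C:28 / S:30] → G (15)
G → [N:19 / Z:20 / Y:22 / S:27 / C:37] → N (19)
N → [Y:3 / S:21 / C:32 / Z:33] → Y (3)
Y → [S:18 / C:29 / Z:30] → S (18)
S → [C:11 / Z:25] → C (11)
C → [Z:22] → Z (22)
Return Z→H: 12.
Total = 4 + 15 + 19 + 3 + 18 + 11 + 22 + 12 = 104.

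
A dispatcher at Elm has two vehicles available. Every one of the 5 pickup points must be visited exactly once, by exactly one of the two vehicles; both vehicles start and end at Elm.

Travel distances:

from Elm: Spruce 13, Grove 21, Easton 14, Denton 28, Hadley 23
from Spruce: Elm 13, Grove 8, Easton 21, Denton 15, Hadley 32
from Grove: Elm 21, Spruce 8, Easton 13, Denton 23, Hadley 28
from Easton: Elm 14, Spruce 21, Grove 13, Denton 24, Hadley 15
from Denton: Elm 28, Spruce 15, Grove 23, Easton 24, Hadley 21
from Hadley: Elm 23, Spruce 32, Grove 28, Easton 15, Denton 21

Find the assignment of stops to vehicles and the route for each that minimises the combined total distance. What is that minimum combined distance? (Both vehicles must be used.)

Minimum combined distance: 116.

Try each way of splitting the stops between the two vehicles (each non-empty) and, for each split, find the best tour for each vehicle:
  {Spruce} + {Grove, Easton, Denton, Hadley}: 26 + 94 = 120
  {Grove} + {Spruce, Easton, Denton, Hadley}: 42 + 78 = 120
  {Spruce, Grove} + {Easton, Denton, Hadley}: 42 + 78 = 120
  {Easton} + {Spruce, Grove, Denton, Hadley}: 28 + 88 = 116
  {Spruce, Easton} + {Grove, Denton, Hadley}: 48 + 88 = 136
  {Grove, Easton} + {Spruce, Denton, Hadley}: 48 + 72 = 120
  … (15 splits in total)
Best: vehicle 1 Elm → Easton → Elm = 28; vehicle 2 Elm → Spruce → Grove → Denton → Hadley → Elm = 88; combined 116.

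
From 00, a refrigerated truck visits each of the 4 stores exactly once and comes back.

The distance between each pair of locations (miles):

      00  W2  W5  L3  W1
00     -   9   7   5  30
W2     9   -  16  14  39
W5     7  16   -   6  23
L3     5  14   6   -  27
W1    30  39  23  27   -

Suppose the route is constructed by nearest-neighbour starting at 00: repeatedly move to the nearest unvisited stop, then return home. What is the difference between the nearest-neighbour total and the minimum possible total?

00: L3=5, W5=7, W2=9, W1=30 ⇒ L3
L3: W5=6, W2=14, W1=27 ⇒ W5
W5: W2=16, W1=23 ⇒ W2
W2: W1=39 ⇒ W1
NN route 00 → L3 → W5 → W2 → W1 → 00 costs 96.
Optimal: 00 → W2 → W5 → W1 → L3 → 00 costs 80 (by enumerating all 12 distinct tours).
Excess = 96 − 80 = 16.

Excess over optimum: 16 miles.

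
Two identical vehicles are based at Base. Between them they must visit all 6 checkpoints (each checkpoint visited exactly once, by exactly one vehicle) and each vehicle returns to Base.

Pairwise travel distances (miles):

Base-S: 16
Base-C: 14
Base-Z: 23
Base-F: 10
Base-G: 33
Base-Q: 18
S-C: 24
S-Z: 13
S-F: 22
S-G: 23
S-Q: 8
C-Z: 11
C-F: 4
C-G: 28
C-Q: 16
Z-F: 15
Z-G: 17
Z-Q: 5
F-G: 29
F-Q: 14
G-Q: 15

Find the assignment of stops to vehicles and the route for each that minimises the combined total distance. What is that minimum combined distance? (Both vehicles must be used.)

Minimum combined distance: 101 miles.

There are 2^5 − 1 = 31 ways to divide the 6 stops into two non-empty groups. For each, the best each vehicle can do is its own shortest tour through its group:
  {S} + {C, Z, F, G, Q}: 32 + 75 = 107
  {C} + {S, Z, F, G, Q}: 28 + 81 = 109
  {S, C} + {Z, F, G, Q}: 54 + 75 = 129
  {Z} + {S, C, F, G, Q}: 46 + 81 = 127
  {S, Z} + {C, F, G, Q}: 52 + 75 = 127
  {C, Z} + {S, F, G, Q}: 48 + 78 = 126
  … (31 splits in total)
  {F} + {S, C, Z, G, Q}: 20 + 81 = 101  ← best
Best: vehicle 1 Base → F → Base = 20; vehicle 2 Base → S → Q → G → Z → C → Base = 81; combined 101.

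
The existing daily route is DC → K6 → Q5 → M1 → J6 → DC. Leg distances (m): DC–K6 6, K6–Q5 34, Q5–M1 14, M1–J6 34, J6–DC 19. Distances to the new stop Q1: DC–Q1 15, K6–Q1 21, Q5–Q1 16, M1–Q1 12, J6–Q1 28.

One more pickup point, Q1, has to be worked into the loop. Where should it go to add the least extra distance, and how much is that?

Insertion cost between consecutive stops i–j is d(i,Q1) + d(Q1,j) − d(i,j):
  between DC and K6: 15 + 21 − 6 = 30
  between K6 and Q5: 21 + 16 − 34 = 3
  between Q5 and M1: 16 + 12 − 14 = 14
  between M1 and J6: 12 + 28 − 34 = 6
  between J6 and DC: 28 + 15 − 19 = 24
Cheapest insertion is between K6 and Q5, adding 3.
New total = 107 + 3 = 110.

Adding 3 m by placing Q1 on the K6–Q5 leg.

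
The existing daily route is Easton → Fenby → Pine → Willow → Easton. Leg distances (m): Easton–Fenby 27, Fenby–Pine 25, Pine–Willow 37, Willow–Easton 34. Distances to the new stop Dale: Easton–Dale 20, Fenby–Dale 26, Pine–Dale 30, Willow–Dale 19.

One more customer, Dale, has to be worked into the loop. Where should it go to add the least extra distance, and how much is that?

+5 m — insert Dale between Willow and Easton.

Insertion cost between consecutive stops i–j is d(i,Dale) + d(Dale,j) − d(i,j):
  between Easton and Fenby: 20 + 26 − 27 = 19
  between Fenby and Pine: 26 + 30 − 25 = 31
  between Pine and Willow: 30 + 19 − 37 = 12
  between Willow and Easton: 19 + 20 − 34 = 5
Cheapest insertion is between Willow and Easton, adding 5.
New total = 123 + 5 = 128.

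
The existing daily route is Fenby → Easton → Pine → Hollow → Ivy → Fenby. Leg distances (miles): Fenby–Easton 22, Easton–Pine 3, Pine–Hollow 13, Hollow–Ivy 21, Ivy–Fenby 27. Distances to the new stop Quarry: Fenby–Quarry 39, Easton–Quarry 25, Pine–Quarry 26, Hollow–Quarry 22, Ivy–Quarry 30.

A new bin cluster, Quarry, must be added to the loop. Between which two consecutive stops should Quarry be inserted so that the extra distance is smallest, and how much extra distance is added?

Insertion cost between consecutive stops i–j is d(i,Quarry) + d(Quarry,j) − d(i,j):
  between Fenby and Easton: 39 + 25 − 22 = 42
  between Easton and Pine: 25 + 26 − 3 = 48
  between Pine and Hollow: 26 + 22 − 13 = 35
  between Hollow and Ivy: 22 + 30 − 21 = 31
  between Ivy and Fenby: 30 + 39 − 27 = 42
Cheapest insertion is between Hollow and Ivy, adding 31.
New total = 86 + 31 = 117.

Adding 31 miles by placing Quarry on the Hollow–Ivy leg.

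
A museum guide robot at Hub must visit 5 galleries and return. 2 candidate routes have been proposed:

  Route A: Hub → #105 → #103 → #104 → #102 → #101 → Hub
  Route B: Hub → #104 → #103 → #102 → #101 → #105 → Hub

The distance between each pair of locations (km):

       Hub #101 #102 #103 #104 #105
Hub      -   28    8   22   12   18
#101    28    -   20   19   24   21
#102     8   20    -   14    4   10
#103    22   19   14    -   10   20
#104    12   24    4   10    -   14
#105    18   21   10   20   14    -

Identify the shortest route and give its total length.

Shortest is Route B, total 95 km.

Route A: 18 + 20 + 10 + 4 + 20 + 28 = 100
Route B: 12 + 10 + 14 + 20 + 21 + 18 = 95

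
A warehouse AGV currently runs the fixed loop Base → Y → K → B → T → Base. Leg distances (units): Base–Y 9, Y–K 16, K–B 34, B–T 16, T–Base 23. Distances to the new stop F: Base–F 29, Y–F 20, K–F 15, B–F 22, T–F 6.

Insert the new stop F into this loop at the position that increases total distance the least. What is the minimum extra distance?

+3 — insert F between K and B.

Insertion cost between consecutive stops i–j is d(i,F) + d(F,j) − d(i,j):
  between Base and Y: 29 + 20 − 9 = 40
  between Y and K: 20 + 15 − 16 = 19
  between K and B: 15 + 22 − 34 = 3
  between B and T: 22 + 6 − 16 = 12
  between T and Base: 6 + 29 − 23 = 12
Cheapest insertion is between K and B, adding 3.
New total = 98 + 3 = 101.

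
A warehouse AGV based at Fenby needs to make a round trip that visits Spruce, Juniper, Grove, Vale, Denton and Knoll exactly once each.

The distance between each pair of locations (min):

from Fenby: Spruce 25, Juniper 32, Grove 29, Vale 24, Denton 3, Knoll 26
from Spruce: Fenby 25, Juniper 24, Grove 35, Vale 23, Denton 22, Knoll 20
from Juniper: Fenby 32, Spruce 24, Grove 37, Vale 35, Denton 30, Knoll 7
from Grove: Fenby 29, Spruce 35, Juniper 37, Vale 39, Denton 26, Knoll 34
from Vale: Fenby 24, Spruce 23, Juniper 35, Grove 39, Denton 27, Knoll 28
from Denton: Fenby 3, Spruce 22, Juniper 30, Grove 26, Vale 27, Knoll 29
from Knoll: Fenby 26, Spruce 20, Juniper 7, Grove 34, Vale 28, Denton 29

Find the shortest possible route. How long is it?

Minimum total distance: 140 min.

There are 360 distinct closed tours to check (reversals are equivalent).
Fenby - Spruce - Juniper - Grove - Vale - Denton - Knoll - Fenby: 25+24+37+39+27+29+26 = 207
Fenby - Spruce - Juniper - Grove - Vale - Knoll - Denton - Fenby: 25+24+37+39+28+29+3 = 185
Fenby - Spruce - Juniper - Grove - Denton - Vale - Knoll - Fenby: 25+24+37+26+27+28+26 = 193
Fenby - Spruce - Juniper - Grove - Denton - Knoll - Vale - Fenby: 25+24+37+26+29+28+24 = 193
Fenby - Spruce - Juniper - Grove - Knoll - Vale - Denton - Fenby: 25+24+37+34+28+27+3 = 178
Fenby - Spruce - Juniper - Grove - Knoll - Denton - Vale - Fenby: 25+24+37+34+29+27+24 = 200
Fenby - Spruce - Juniper - Vale - Grove - Denton - Knoll - Fenby: 25+24+35+39+26+29+26 = 204
Fenby - Spruce - Juniper - Vale - Grove - Knoll - Denton - Fenby: 25+24+35+39+34+29+3 = 189
… (352 more)
Fenby - Vale - Spruce - Knoll - Juniper - Grove - Denton - Fenby: 24+23+20+7+37+26+3 = 140  ← best
The minimum is 140.
One optimal route: Fenby → Vale → Spruce → Knoll → Juniper → Grove → Denton → Fenby (or its reverse).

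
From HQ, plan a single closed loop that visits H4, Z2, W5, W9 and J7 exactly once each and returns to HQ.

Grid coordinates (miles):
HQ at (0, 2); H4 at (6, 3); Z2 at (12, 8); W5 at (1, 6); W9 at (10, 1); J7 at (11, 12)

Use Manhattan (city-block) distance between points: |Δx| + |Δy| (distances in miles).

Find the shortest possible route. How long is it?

Minimum total distance: 48 miles.

There are 60 distinct closed tours to check (reversals are equivalent).
HQ → H4 → Z2 → W5 → W9 → J7 → HQ: 7+11+13+14+12+21 = 78
HQ → H4 → Z2 → W5 → J7 → W9 → HQ: 7+11+13+16+12+11 = 70
HQ → H4 → Z2 → W9 → W5 → J7 → HQ: 7+11+9+14+16+21 = 78
HQ → H4 → Z2 → W9 → J7 → W5 → HQ: 7+11+9+12+16+5 = 60
HQ → H4 → Z2 → J7 → W5 → W9 → HQ: 7+11+5+16+14+11 = 64
HQ → H4 → Z2 → J7 → W9 → W5 → HQ: 7+11+5+12+14+5 = 54
HQ → H4 → W5 → Z2 → W9 → J7 → HQ: 7+8+13+9+12+21 = 70
HQ → H4 → W5 → Z2 → J7 → W9 → HQ: 7+8+13+5+12+11 = 56
HQ → H4 → W5 → W9 → Z2 → J7 → HQ: 7+8+14+9+5+21 = 64
HQ → H4 → W5 → W9 → J7 → Z2 → HQ: 7+8+14+12+5+18 = 64
HQ → H4 → W5 → J7 → Z2 → W9 → HQ: 7+8+16+5+9+11 = 56
HQ → H4 → W5 → J7 → W9 → Z2 → HQ: 7+8+16+12+9+18 = 70
HQ → H4 → W9 → Z2 → W5 → J7 → HQ: 7+6+9+13+16+21 = 72
HQ → H4 → W9 → Z2 → J7 → W5 → HQ: 7+6+9+5+16+5 = 48
… (46 more)
The minimum is 48.
One optimal route: HQ → H4 → W9 → Z2 → J7 → W5 → HQ (or its reverse).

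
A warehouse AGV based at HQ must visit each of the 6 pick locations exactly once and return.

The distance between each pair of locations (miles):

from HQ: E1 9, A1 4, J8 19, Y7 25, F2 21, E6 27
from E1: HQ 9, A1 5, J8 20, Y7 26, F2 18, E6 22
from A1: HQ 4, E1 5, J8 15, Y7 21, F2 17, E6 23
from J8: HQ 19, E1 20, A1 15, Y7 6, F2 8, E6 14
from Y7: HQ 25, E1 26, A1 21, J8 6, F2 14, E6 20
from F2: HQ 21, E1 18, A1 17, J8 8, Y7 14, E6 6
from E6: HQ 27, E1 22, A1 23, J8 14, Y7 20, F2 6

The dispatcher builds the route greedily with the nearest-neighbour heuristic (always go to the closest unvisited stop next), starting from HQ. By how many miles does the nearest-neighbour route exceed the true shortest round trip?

Excess over optimum: 2 miles.

From HQ: A1=4, E1=9, J8=19, F2=21, Y7=25, E6=27 → choose A1 (4).
From A1: E1=5, J8=15, F2=17, Y7=21, E6=23 → choose E1 (5).
From E1: F2=18, J8=20, E6=22, Y7=26 → choose F2 (18).
From F2: E6=6, J8=8, Y7=14 → choose E6 (6).
From E6: J8=14, Y7=20 → choose J8 (14).
From J8: Y7=6 → choose Y7 (6).
NN route HQ → A1 → E1 → F2 → E6 → J8 → Y7 → HQ costs 78.
Optimal: HQ → E1 → E6 → F2 → J8 → Y7 → A1 → HQ costs 76 (by enumerating all 360 distinct tours).
Excess = 78 − 76 = 2.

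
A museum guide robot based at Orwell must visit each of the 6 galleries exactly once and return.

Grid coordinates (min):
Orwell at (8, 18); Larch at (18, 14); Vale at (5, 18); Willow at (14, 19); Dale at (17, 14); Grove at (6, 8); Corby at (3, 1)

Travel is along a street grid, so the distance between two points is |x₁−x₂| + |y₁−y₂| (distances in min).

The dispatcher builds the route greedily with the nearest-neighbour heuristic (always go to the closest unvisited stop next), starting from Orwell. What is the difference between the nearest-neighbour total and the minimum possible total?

The nearest-neighbour route is 6 min longer than optimal.

Orwell: Vale=3, Willow=7, Grove=12, Dale=13, Larch=14, Corby=22 ⇒ Vale
Vale: Willow=10, Grove=11, Dale=16, Larch=17, Corby=19 ⇒ Willow
Willow: Dale=8, Larch=9, Grove=19, Corby=29 ⇒ Dale
Dale: Larch=1, Grove=17, Corby=27 ⇒ Larch
Larch: Grove=18, Corby=28 ⇒ Grove
Grove: Corby=10 ⇒ Corby
NN route Orwell → Vale → Willow → Dale → Larch → Grove → Corby → Orwell costs 72.
Optimal: Orwell → Vale → Corby → Grove → Larch → Dale → Willow → Orwell costs 66 (by enumerating all 360 distinct tours).
Excess = 72 − 66 = 6.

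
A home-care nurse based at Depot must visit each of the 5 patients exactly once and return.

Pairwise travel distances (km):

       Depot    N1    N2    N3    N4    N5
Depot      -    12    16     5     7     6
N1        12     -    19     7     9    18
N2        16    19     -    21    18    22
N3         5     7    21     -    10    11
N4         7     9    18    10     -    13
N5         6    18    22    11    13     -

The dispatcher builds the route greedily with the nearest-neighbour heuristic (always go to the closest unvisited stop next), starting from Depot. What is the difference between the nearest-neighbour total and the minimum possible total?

Excess over optimum: 5 km.

Depot: N3=5, N5=6, N4=7, N1=12, N2=16 ⇒ N3
N3: N1=7, N4=10, N5=11, N2=21 ⇒ N1
N1: N4=9, N5=18, N2=19 ⇒ N4
N4: N5=13, N2=18 ⇒ N5
N5: N2=22 ⇒ N2
NN route Depot → N3 → N1 → N4 → N5 → N2 → Depot costs 72.
Optimal: Depot → N2 → N4 → N1 → N3 → N5 → Depot costs 67 (by enumerating all 60 distinct tours).
Excess = 72 − 67 = 5.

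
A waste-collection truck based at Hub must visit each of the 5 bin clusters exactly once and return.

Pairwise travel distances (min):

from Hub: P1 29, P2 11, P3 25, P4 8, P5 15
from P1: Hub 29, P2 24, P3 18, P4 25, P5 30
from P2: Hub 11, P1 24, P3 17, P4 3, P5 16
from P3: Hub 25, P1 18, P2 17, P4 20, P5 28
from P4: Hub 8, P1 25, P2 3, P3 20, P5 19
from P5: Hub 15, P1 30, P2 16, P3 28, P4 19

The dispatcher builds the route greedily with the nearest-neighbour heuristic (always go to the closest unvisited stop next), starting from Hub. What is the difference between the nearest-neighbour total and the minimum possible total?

Hub: P4=8, P2=11, P5=15, P3=25, P1=29 ⇒ P4
P4: P2=3, P5=19, P3=20, P1=25 ⇒ P2
P2: P5=16, P3=17, P1=24 ⇒ P5
P5: P3=28, P1=30 ⇒ P3
P3: P1=18 ⇒ P1
NN route Hub → P4 → P2 → P5 → P3 → P1 → Hub costs 102.
Optimal: Hub → P4 → P2 → P3 → P1 → P5 → Hub costs 91 (by enumerating all 60 distinct tours).
Excess = 102 − 91 = 11.

11 min longer than the optimal tour.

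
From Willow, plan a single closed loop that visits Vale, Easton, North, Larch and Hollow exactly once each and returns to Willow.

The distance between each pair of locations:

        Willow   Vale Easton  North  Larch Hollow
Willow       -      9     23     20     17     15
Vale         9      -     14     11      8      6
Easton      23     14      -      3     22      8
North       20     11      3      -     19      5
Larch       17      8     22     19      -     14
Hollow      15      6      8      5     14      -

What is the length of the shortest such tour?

Minimum total distance: 62.

With 5 stops there are 5!/2 = 60 distinct round trips (a route and its reverse cost the same).
Willow → Vale → Easton → North → Larch → Hollow → Willow: 9+14+3+19+14+15 = 74
Willow → Vale → Easton → North → Hollow → Larch → Willow: 9+14+3+5+14+17 = 62
Willow → Vale → Easton → Larch → North → Hollow → Willow: 9+14+22+19+5+15 = 84
Willow → Vale → Easton → Larch → Hollow → North → Willow: 9+14+22+14+5+20 = 84
Willow → Vale → Easton → Hollow → North → Larch → Willow: 9+14+8+5+19+17 = 72
Willow → Vale → Easton → Hollow → Larch → North → Willow: 9+14+8+14+19+20 = 84
Willow → Vale → North → Easton → Larch → Hollow → Willow: 9+11+3+22+14+15 = 74
Willow → Vale → North → Easton → Hollow → Larch → Willow: 9+11+3+8+14+17 = 62
Willow → Vale → North → Larch → Easton → Hollow → Willow: 9+11+19+22+8+15 = 84
Willow → Vale → North → Larch → Hollow → Easton → Willow: 9+11+19+14+8+23 = 84
Willow → Vale → North → Hollow → Easton → Larch → Willow: 9+11+5+8+22+17 = 72
Willow → Vale → North → Hollow → Larch → Easton → Willow: 9+11+5+14+22+23 = 84
Willow → Vale → Larch → Easton → North → Hollow → Willow: 9+8+22+3+5+15 = 62
Willow → Vale → Larch → Easton → Hollow → North → Willow: 9+8+22+8+5+20 = 72
… (46 more)
The minimum is 62.
One optimal route: Willow → Vale → Easton → North → Hollow → Larch → Willow (or its reverse).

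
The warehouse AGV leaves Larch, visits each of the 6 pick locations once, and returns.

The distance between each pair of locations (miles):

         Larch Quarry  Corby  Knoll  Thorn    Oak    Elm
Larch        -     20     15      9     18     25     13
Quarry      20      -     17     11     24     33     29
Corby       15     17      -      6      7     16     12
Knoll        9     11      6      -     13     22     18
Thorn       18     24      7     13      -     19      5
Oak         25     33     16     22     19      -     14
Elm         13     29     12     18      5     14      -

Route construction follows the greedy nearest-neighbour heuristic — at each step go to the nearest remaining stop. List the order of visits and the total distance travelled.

Total distance 94 miles via the nearest-neighbour route Larch → Knoll → Corby → Thorn → Elm → Oak → Quarry → Larch.

From Larch: distances to unvisited — Knoll=9, Elm=13, Corby=15, Thorn=18, Quarry=20, Oak=25. Nearest is Knoll (9).
From Knoll: distances to unvisited — Corby=6, Quarry=11, Thorn=13, Elm=18, Oak=22. Nearest is Corby (6).
From Corby: distances to unvisited — Thorn=7, Elm=12, Oak=16, Quarry=17. Nearest is Thorn (7).
From Thorn: distances to unvisited — Elm=5, Oak=19, Quarry=24. Nearest is Elm (5).
From Elm: distances to unvisited — Oak=14, Quarry=29. Nearest is Oak (14).
From Oak: distances to unvisited — Quarry=33. Nearest is Quarry (33).
Return Quarry→Larch: 20.
Total = 9 + 6 + 7 + 5 + 14 + 33 + 20 = 94.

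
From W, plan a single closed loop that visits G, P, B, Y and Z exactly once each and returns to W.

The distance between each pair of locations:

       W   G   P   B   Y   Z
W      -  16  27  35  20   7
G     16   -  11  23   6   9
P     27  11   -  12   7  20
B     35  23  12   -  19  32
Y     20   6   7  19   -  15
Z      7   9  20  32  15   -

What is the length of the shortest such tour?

There are 60 distinct closed tours to check (reversals are equivalent).
W - G - P - B - Y - Z - W: 16+11+12+19+15+7 = 80
W - G - P - B - Z - Y - W: 16+11+12+32+15+20 = 106
W - G - P - Y - B - Z - W: 16+11+7+19+32+7 = 92
W - G - P - Y - Z - B - W: 16+11+7+15+32+35 = 116
W - G - P - Z - B - Y - W: 16+11+20+32+19+20 = 118
W - G - P - Z - Y - B - W: 16+11+20+15+19+35 = 116
W - G - B - P - Y - Z - W: 16+23+12+7+15+7 = 80
W - G - B - P - Z - Y - W: 16+23+12+20+15+20 = 106
W - G - B - Y - P - Z - W: 16+23+19+7+20+7 = 92
W - G - B - Y - Z - P - W: 16+23+19+15+20+27 = 120
W - G - B - Z - P - Y - W: 16+23+32+20+7+20 = 118
W - G - B - Z - Y - P - W: 16+23+32+15+7+27 = 120
W - G - Y - P - B - Z - W: 16+6+7+12+32+7 = 80
W - G - Y - P - Z - B - W: 16+6+7+20+32+35 = 116
… (46 more)
W - B - P - Y - G - Z - W: 35+12+7+6+9+7 = 76  ← best
The minimum is 76.
One optimal route: W → B → P → Y → G → Z → W (or its reverse).

76 — the shortest possible round trip.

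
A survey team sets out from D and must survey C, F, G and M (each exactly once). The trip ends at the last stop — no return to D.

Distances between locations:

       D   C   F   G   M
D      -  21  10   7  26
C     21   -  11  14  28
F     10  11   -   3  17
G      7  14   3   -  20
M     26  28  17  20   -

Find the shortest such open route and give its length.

There are 4! = 24 possible orderings.
D → C → F → G → M: 21+11+3+20 = 55
D → C → F → M → G: 21+11+17+20 = 69
D → C → G → F → M: 21+14+3+17 = 55
D → C → G → M → F: 21+14+20+17 = 72
D → C → M → F → G: 21+28+17+3 = 69
D → C → M → G → F: 21+28+20+3 = 72
D → F → C → G → M: 10+11+14+20 = 55
D → F → C → M → G: 10+11+28+20 = 69
D → F → G → C → M: 10+3+14+28 = 55
D → F → G → M → C: 10+3+20+28 = 61
D → F → M → C → G: 10+17+28+14 = 69
D → F → M → G → C: 10+17+20+14 = 61
D → G → C → F → M: 7+14+11+17 = 49
D → G → C → M → F: 7+14+28+17 = 66
… (10 more)
The minimum is 49.
One shortest path: D → G → C → F → M.

Shortest open route: 49.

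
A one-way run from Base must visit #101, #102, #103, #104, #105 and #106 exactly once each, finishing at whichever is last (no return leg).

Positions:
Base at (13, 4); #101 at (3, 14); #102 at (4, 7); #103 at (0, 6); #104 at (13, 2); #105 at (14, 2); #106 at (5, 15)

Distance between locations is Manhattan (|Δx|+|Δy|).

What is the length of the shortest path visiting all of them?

There are 6! = 720 possible orderings.
Base - #101 - #102 - #103 - #104 - #105 - #106: 20+8+5+17+1+22 = 73
Base - #101 - #102 - #103 - #104 - #106 - #105: 20+8+5+17+21+22 = 93
Base - #101 - #102 - #103 - #105 - #104 - #106: 20+8+5+18+1+21 = 73
Base - #101 - #102 - #103 - #105 - #106 - #104: 20+8+5+18+22+21 = 94
Base - #101 - #102 - #103 - #106 - #104 - #105: 20+8+5+14+21+1 = 69
Base - #101 - #102 - #103 - #106 - #105 - #104: 20+8+5+14+22+1 = 70
Base - #101 - #102 - #104 - #103 - #105 - #106: 20+8+14+17+18+22 = 99
Base - #101 - #102 - #104 - #103 - #106 - #105: 20+8+14+17+14+22 = 95
… (712 more)
Base - #104 - #105 - #102 - #103 - #101 - #106: 2+1+15+5+11+3 = 37  ← best
The minimum is 37.
One shortest path: Base → #104 → #105 → #102 → #103 → #101 → #106.

Minimum one-way distance = 37.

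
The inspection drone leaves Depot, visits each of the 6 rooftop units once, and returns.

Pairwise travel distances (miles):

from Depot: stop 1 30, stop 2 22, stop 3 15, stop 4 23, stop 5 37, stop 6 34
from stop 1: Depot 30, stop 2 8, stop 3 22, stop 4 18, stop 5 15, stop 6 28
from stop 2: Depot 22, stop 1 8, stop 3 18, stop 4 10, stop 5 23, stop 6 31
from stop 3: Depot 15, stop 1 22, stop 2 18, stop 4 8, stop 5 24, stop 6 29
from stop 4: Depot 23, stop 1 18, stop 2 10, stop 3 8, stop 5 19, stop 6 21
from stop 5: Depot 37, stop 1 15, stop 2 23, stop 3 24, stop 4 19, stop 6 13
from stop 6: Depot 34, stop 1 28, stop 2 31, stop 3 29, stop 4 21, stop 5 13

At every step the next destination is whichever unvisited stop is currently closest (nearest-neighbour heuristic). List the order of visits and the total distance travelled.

Depot → [stop 3:15 / stop 2:22 / stop 4:23 / stop 1:30 / stop 6:34 / stop 5:37] → stop 3 (15)
stop 3 → [stop 4:8 / stop 2:18 / stop 1:22 / stop 5:24 / stop 6:29] → stop 4 (8)
stop 4 → [stop 2:10 / stop 1:18 / stop 5:19 / stop 6:21] → stop 2 (10)
stop 2 → [stop 1:8 / stop 5:23 / stop 6:31] → stop 1 (8)
stop 1 → [stop 5:15 / stop 6:28] → stop 5 (15)
stop 5 → [stop 6:13] → stop 6 (13)
Return stop 6→Depot: 34.
Total = 15 + 8 + 10 + 8 + 15 + 13 + 34 = 103.

Total distance 103 miles via the nearest-neighbour route Depot → stop 3 → stop 4 → stop 2 → stop 1 → stop 5 → stop 6 → Depot.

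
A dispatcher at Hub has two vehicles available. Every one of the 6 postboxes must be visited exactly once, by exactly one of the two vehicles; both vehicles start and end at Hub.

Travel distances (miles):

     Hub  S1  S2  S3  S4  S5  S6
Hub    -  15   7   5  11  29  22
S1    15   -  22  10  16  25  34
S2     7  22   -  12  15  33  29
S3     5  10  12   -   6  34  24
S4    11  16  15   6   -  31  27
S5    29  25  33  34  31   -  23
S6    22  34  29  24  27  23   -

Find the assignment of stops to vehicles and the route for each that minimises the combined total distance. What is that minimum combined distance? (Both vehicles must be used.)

Minimum combined distance: 111 miles.

There are 2^5 − 1 = 31 ways to divide the 6 stops into two non-empty groups. For each, the best each vehicle can do is its own shortest tour through its group:
  {S1} + {S2, S3, S4, S5, S6}: 30 + 101 = 131
  {S2} + {S1, S3, S4, S5, S6}: 14 + 97 = 111
  {S1, S2} + {S3, S4, S5, S6}: 44 + 87 = 131
  {S3} + {S1, S2, S4, S5, S6}: 10 + 108 = 118
  {S1, S3} + {S2, S4, S5, S6}: 30 + 98 = 128
  {S2, S3} + {S1, S4, S5, S6}: 24 + 97 = 121
  … (31 splits in total)
Best: vehicle 1 Hub → S2 → Hub = 14; vehicle 2 Hub → S3 → S4 → S1 → S5 → S6 → Hub = 97; combined 111.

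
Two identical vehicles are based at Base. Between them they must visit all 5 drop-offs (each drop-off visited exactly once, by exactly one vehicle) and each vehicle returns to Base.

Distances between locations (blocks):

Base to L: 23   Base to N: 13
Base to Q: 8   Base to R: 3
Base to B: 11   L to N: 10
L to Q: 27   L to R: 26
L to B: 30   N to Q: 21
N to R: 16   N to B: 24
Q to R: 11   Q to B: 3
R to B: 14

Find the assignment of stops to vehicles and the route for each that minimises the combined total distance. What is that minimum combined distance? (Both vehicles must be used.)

There are 2^4 − 1 = 15 ways to divide the 5 stops into two non-empty groups. For each, the best each vehicle can do is its own shortest tour through its group:
  {L} + {N, Q, R, B}: 46 + 54 = 100
  {N} + {L, Q, R, B}: 26 + 70 = 96
  {L, N} + {Q, R, B}: 46 + 28 = 74
  {Q} + {L, N, R, B}: 16 + 70 = 86
  {L, Q} + {N, R, B}: 58 + 54 = 112
  {N, Q} + {L, R, B}: 42 + 70 = 112
  … (15 splits in total)
  {R} + {L, N, Q, B}: 6 + 64 = 70  ← best
Best: vehicle 1 Base → R → Base = 6; vehicle 2 Base → N → L → Q → B → Base = 64; combined 70.

70 blocks — the smallest possible combined total.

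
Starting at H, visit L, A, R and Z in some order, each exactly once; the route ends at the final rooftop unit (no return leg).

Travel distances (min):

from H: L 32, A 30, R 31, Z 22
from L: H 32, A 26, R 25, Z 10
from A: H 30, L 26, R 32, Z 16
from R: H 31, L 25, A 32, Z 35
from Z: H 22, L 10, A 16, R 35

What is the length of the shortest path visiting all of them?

There are 4! = 24 possible orderings.
H → L → A → R → Z: 32+26+32+35 = 125
H → L → A → Z → R: 32+26+16+35 = 109
H → L → R → A → Z: 32+25+32+16 = 105
H → L → R → Z → A: 32+25+35+16 = 108
H → L → Z → A → R: 32+10+16+32 = 90
H → L → Z → R → A: 32+10+35+32 = 109
H → A → L → R → Z: 30+26+25+35 = 116
H → A → L → Z → R: 30+26+10+35 = 101
H → A → R → L → Z: 30+32+25+10 = 97
H → A → R → Z → L: 30+32+35+10 = 107
H → A → Z → L → R: 30+16+10+25 = 81
H → A → Z → R → L: 30+16+35+25 = 106
H → R → L → A → Z: 31+25+26+16 = 98
H → R → L → Z → A: 31+25+10+16 = 82
… (10 more)
The minimum is 81.
One shortest path: H → A → Z → L → R.

81 min — the minimum one-way total.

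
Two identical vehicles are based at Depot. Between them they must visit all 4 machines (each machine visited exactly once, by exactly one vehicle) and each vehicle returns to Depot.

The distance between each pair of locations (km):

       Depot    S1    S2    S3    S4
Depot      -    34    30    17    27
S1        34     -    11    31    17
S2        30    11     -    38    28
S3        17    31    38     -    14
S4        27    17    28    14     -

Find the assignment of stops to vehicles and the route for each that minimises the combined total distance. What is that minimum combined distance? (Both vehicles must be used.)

Minimum combined distance: 119 km.

Check every non-empty split of the stops between the two vehicles; for each half take its own optimal tour:
  {S1} + {S2, S3, S4}: 68 + 89 = 157
  {S2} + {S1, S3, S4}: 60 + 82 = 142
  {S1, S2} + {S3, S4}: 75 + 58 = 133
  {S3} + {S1, S2, S4}: 34 + 85 = 119
  {S1, S3} + {S2, S4}: 82 + 85 = 167
  {S2, S3} + {S1, S4}: 85 + 78 = 163
  … (7 splits in total)
Best: vehicle 1 Depot → S3 → Depot = 34; vehicle 2 Depot → S2 → S1 → S4 → Depot = 85; combined 119.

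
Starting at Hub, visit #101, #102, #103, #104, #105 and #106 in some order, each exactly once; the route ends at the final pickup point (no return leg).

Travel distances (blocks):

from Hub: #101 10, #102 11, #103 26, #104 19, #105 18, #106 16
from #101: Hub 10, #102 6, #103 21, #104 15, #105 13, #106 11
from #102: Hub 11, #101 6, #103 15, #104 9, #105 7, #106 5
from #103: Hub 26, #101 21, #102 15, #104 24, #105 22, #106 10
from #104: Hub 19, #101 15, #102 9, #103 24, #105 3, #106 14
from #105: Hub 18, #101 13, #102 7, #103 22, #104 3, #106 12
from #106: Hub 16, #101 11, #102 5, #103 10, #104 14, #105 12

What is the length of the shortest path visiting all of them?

50 blocks — the minimum one-way total.

There are 6! = 720 possible orderings.
Hub→#101→#102→#103→#104→#105→#106: 10+6+15+24+3+12 = 70
Hub→#101→#102→#103→#104→#106→#105: 10+6+15+24+14+12 = 81
Hub→#101→#102→#103→#105→#104→#106: 10+6+15+22+3+14 = 70
Hub→#101→#102→#103→#105→#106→#104: 10+6+15+22+12+14 = 79
Hub→#101→#102→#103→#106→#104→#105: 10+6+15+10+14+3 = 58
Hub→#101→#102→#103→#106→#105→#104: 10+6+15+10+12+3 = 56
Hub→#101→#102→#104→#103→#105→#106: 10+6+9+24+22+12 = 83
Hub→#101→#102→#104→#103→#106→#105: 10+6+9+24+10+12 = 71
… (712 more)
Hub→#101→#102→#104→#105→#106→#103: 10+6+9+3+12+10 = 50  ← best
The minimum is 50.
One shortest path: Hub → #101 → #102 → #104 → #105 → #106 → #103.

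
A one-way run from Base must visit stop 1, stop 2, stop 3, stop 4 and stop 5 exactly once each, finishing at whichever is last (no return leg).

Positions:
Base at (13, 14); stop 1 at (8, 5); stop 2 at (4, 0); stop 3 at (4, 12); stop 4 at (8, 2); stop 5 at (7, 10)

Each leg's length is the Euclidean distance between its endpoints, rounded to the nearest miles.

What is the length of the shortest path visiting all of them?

There are 5! = 120 possible orderings.
Base - stop 1 - stop 2 - stop 3 - stop 4 - stop 5: 10+6+12+11+8 = 47
Base - stop 1 - stop 2 - stop 3 - stop 5 - stop 4: 10+6+12+4+8 = 40
Base - stop 1 - stop 2 - stop 4 - stop 3 - stop 5: 10+6+4+11+4 = 35
Base - stop 1 - stop 2 - stop 4 - stop 5 - stop 3: 10+6+4+8+4 = 32
Base - stop 1 - stop 2 - stop 5 - stop 3 - stop 4: 10+6+10+4+11 = 41
Base - stop 1 - stop 2 - stop 5 - stop 4 - stop 3: 10+6+10+8+11 = 45
Base - stop 1 - stop 3 - stop 2 - stop 4 - stop 5: 10+8+12+4+8 = 42
Base - stop 1 - stop 3 - stop 2 - stop 5 - stop 4: 10+8+12+10+8 = 48
Base - stop 1 - stop 3 - stop 4 - stop 2 - stop 5: 10+8+11+4+10 = 43
Base - stop 1 - stop 3 - stop 4 - stop 5 - stop 2: 10+8+11+8+10 = 47
Base - stop 1 - stop 3 - stop 5 - stop 2 - stop 4: 10+8+4+10+4 = 36
Base - stop 1 - stop 3 - stop 5 - stop 4 - stop 2: 10+8+4+8+4 = 34
Base - stop 1 - stop 4 - stop 2 - stop 3 - stop 5: 10+3+4+12+4 = 33
Base - stop 1 - stop 4 - stop 2 - stop 5 - stop 3: 10+3+4+10+4 = 31
… (106 more)
Base - stop 3 - stop 5 - stop 1 - stop 4 - stop 2: 9+4+5+3+4 = 25  ← best
The minimum is 25.
One shortest path: Base → stop 3 → stop 5 → stop 1 → stop 4 → stop 2.

25 miles — the minimum one-way total.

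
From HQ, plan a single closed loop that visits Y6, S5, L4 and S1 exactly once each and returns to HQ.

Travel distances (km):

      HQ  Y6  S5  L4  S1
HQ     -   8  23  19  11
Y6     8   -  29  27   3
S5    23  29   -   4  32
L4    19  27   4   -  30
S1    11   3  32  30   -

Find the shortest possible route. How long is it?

HQ → Y6 → S5 → L4 → S1 → HQ: 8+29+4+30+11 = 82
HQ → Y6 → S5 → S1 → L4 → HQ: 8+29+32+30+19 = 118
HQ → Y6 → L4 → S5 → S1 → HQ: 8+27+4+32+11 = 82
HQ → Y6 → L4 → S1 → S5 → HQ: 8+27+30+32+23 = 120
HQ → Y6 → S1 → S5 → L4 → HQ: 8+3+32+4+19 = 66
HQ → Y6 → S1 → L4 → S5 → HQ: 8+3+30+4+23 = 68
HQ → S5 → Y6 → L4 → S1 → HQ: 23+29+27+30+11 = 120
HQ → S5 → Y6 → S1 → L4 → HQ: 23+29+3+30+19 = 104
HQ → S5 → L4 → Y6 → S1 → HQ: 23+4+27+3+11 = 68
HQ → S5 → S1 → Y6 → L4 → HQ: 23+32+3+27+19 = 104
HQ → L4 → Y6 → S5 → S1 → HQ: 19+27+29+32+11 = 118
HQ → L4 → S5 → Y6 → S1 → HQ: 19+4+29+3+11 = 66
The minimum is 66.
One optimal route: HQ → Y6 → S1 → S5 → L4 → HQ (or its reverse).

Shortest round trip = 66 km.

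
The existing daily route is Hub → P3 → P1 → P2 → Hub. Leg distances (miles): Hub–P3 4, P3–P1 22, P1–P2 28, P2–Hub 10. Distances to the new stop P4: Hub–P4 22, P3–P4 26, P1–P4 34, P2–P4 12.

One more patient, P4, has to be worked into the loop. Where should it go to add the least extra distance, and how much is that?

+18 miles — insert P4 between P1 and P2.

Insertion cost between consecutive stops i–j is d(i,P4) + d(P4,j) − d(i,j):
  between Hub and P3: 22 + 26 − 4 = 44
  between P3 and P1: 26 + 34 − 22 = 38
  between P1 and P2: 34 + 12 − 28 = 18
  between P2 and Hub: 12 + 22 − 10 = 24
Cheapest insertion is between P1 and P2, adding 18.
New total = 64 + 18 = 82.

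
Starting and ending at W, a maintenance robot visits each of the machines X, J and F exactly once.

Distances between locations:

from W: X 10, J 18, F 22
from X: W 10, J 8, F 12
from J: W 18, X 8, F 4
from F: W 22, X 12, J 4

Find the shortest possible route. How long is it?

44 — the shortest possible round trip.

W→X→J→F→W: 10+8+4+22 = 44
W→X→F→J→W: 10+12+4+18 = 44
W→J→X→F→W: 18+8+12+22 = 60
The minimum is 44.
One optimal route: W → X → J → F → W (or its reverse).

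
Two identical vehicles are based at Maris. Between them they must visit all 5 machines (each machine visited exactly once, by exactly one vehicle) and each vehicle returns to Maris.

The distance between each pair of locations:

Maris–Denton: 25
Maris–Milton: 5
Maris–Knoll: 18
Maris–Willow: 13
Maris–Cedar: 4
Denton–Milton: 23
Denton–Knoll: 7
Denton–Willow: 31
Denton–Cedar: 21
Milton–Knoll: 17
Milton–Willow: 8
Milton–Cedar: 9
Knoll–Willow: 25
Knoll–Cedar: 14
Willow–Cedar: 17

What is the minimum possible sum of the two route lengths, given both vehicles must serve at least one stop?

Minimum combined distance: 76.

There are 2^4 − 1 = 15 ways to divide the 5 stops into two non-empty groups. For each, the best each vehicle can do is its own shortest tour through its group:
  {Denton} + {Milton, Knoll, Willow, Cedar}: 50 + 56 = 106
  {Milton} + {Denton, Knoll, Willow, Cedar}: 10 + 69 = 79
  {Denton, Milton} + {Knoll, Willow, Cedar}: 53 + 56 = 109
  {Knoll} + {Denton, Milton, Willow, Cedar}: 36 + 69 = 105
  {Denton, Knoll} + {Milton, Willow, Cedar}: 50 + 34 = 84
  {Milton, Knoll} + {Denton, Willow, Cedar}: 40 + 69 = 109
  … (15 splits in total)
  {Milton, Willow} + {Denton, Knoll, Cedar}: 26 + 50 = 76  ← best
Best: vehicle 1 Maris → Milton → Willow → Maris = 26; vehicle 2 Maris → Denton → Knoll → Cedar → Maris = 50; combined 76.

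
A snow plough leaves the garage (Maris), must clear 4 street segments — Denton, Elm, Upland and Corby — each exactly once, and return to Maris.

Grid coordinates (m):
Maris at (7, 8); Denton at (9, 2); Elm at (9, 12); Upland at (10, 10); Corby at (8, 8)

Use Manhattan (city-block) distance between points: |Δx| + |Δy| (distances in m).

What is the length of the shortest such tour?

There are 12 distinct closed tours to check (reversals are equivalent).
Maris→Denton→Elm→Upland→Corby→Maris: 8+10+3+4+1 = 26
Maris→Denton→Elm→Corby→Upland→Maris: 8+10+5+4+5 = 32
Maris→Denton→Upland→Elm→Corby→Maris: 8+9+3+5+1 = 26
Maris→Denton→Upland→Corby→Elm→Maris: 8+9+4+5+6 = 32
Maris→Denton→Corby→Elm→Upland→Maris: 8+7+5+3+5 = 28
Maris→Denton→Corby→Upland→Elm→Maris: 8+7+4+3+6 = 28
Maris→Elm→Denton→Upland→Corby→Maris: 6+10+9+4+1 = 30
Maris→Elm→Denton→Corby→Upland→Maris: 6+10+7+4+5 = 32
Maris→Elm→Upland→Denton→Corby→Maris: 6+3+9+7+1 = 26
Maris→Elm→Corby→Denton→Upland→Maris: 6+5+7+9+5 = 32
Maris→Upland→Denton→Elm→Corby→Maris: 5+9+10+5+1 = 30
Maris→Upland→Elm→Denton→Corby→Maris: 5+3+10+7+1 = 26
The minimum is 26.
One optimal route: Maris → Denton → Elm → Upland → Corby → Maris (or its reverse).

Minimum total distance: 26 m.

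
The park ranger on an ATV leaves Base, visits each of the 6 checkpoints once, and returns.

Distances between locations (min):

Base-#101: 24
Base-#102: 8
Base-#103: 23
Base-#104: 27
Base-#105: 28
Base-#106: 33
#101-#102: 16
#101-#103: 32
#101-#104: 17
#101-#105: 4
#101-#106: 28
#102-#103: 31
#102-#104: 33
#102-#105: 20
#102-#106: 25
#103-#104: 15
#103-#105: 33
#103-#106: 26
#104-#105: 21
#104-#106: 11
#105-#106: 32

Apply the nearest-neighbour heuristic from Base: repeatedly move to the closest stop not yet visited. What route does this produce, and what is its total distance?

Nearest-neighbour total = 109 min; route Base → #102 → #101 → #105 → #104 → #106 → #103 → Base.

At Base the remaining stops are #102 8, #103 23, #101 24, #104 27, #105 28, #106 33; go to #102.
At #102 the remaining stops are #101 16, #105 20, #106 25, #103 31, #104 33; go to #101.
At #101 the remaining stops are #105 4, #104 17, #106 28, #103 32; go to #105.
At #105 the remaining stops are #104 21, #106 32, #103 33; go to #104.
At #104 the remaining stops are #106 11, #103 15; go to #106.
At #106 the remaining stops are #103 26; go to #103.
Return #103→Base: 23.
Total = 8 + 16 + 4 + 21 + 11 + 26 + 23 = 109.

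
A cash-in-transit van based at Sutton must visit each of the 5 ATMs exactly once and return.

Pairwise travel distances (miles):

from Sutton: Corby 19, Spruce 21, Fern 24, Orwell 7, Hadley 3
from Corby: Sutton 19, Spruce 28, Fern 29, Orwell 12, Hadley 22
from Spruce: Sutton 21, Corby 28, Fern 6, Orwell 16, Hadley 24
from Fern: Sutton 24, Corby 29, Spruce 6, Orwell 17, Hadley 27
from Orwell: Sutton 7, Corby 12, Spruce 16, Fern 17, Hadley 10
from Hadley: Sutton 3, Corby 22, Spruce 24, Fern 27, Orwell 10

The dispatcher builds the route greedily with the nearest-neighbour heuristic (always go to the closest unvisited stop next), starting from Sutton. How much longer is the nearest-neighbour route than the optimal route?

Excess over optimum: 2 miles.

Sutton: Hadley=3, Orwell=7, Corby=19, Spruce=21, Fern=24 ⇒ Hadley
Hadley: Orwell=10, Corby=22, Spruce=24, Fern=27 ⇒ Orwell
Orwell: Corby=12, Spruce=16, Fern=17 ⇒ Corby
Corby: Spruce=28, Fern=29 ⇒ Spruce
Spruce: Fern=6 ⇒ Fern
NN route Sutton → Hadley → Orwell → Corby → Spruce → Fern → Sutton costs 83.
Optimal: Sutton → Corby → Orwell → Fern → Spruce → Hadley → Sutton costs 81 (by enumerating all 60 distinct tours).
Excess = 83 − 81 = 2.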